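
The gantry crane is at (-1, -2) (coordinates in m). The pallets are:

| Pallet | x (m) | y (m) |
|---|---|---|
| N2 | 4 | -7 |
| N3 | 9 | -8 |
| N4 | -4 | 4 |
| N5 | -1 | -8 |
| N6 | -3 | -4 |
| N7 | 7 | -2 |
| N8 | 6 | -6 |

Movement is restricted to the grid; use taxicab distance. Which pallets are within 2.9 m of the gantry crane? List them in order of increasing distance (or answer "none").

none

Distances from (-1, -2):
N2: |5| + |-5| = 5 + 5 = 10 m
N3: |10| + |-6| = 10 + 6 = 16 m
N4: |-3| + |6| = 3 + 6 = 9 m
N5: |0| + |-6| = 0 + 6 = 6 m
N6: |-2| + |-2| = 2 + 2 = 4 m
N7: |8| + |0| = 8 + 0 = 8 m
N8: |7| + |-4| = 7 + 4 = 11 m
Threshold 2.9 m: none within range.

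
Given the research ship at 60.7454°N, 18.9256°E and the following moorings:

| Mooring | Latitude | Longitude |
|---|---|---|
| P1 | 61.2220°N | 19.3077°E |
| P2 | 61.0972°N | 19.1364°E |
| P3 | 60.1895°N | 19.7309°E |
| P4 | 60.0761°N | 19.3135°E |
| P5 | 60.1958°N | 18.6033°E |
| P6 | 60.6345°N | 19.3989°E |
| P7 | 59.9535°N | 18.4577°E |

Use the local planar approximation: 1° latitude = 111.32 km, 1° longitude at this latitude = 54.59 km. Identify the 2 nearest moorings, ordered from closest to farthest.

P6, P2

Distances from 60.7454°N, 18.9256°E:
P1: √((0.4766·111.32)² + (0.3821·54.59)²) = √(2814.844909 + 435.091164) = 57.0082 km
P2: √((0.3518·111.32)² + (0.2108·54.59)²) = √(1533.691694 + 132.424213) = 40.8181 km
P3: √((-0.5559·111.32)² + (0.8053·54.59)²) = √(3829.479451 + 1932.598272) = 75.9084 km
P4: √((-0.6693·111.32)² + (0.3879·54.59)²) = √(5551.214966 + 448.400149) = 77.4572 km
P5: √((-0.5496·111.32)² + (-0.3223·54.59)²) = √(3743.172516 + 309.561398) = 63.6611 km
P6: √((-0.1109·111.32)² + (0.4733·54.59)²) = √(152.408605 + 667.573667) = 28.6353 km
P7: √((-0.7919·111.32)² + (-0.4679·54.59)²) = √(7771.182019 + 652.427531) = 91.7802 km
Sorted: P6 (28.6353 km) < P2 (40.8181 km) < P1 (57.0082 km) < P5 (63.6611 km) < …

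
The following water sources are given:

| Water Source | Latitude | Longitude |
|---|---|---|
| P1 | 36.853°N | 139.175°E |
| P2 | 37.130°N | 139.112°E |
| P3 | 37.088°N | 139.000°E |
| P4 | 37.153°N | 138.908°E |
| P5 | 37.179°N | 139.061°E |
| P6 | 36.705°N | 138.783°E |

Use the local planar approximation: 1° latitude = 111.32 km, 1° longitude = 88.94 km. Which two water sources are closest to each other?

P2 and P5

Pairwise distances:
P1–P2: 31.341 km
P1–P3: 30.440 km
P1–P4: 40.978 km
P1–P5: 37.680 km
P1–P6: 38.561 km
P2–P3: 11.004 km
P2–P4: 18.324 km
P2–P5: 7.094 km
P2–P6: 55.629 km
P3–P4: 10.923 km
P3–P5: 11.491 km
P3–P6: 46.800 km
P4–P5: 13.912 km
P4–P6: 51.096 km
P5–P6: 58.271 km
Closest pair: P2–P5 at 7.094 km.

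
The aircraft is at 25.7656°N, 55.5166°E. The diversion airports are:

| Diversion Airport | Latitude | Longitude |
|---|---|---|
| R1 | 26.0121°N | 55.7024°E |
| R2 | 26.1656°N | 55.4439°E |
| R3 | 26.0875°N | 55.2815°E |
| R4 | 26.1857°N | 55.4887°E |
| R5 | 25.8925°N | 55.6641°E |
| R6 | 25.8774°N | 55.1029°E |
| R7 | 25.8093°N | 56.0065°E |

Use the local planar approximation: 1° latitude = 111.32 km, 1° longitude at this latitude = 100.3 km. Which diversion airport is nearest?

R5

Distances from 25.7656°N, 55.5166°E:
R1: 33.1702 km
R2: 45.1211 km
R3: 42.8965 km
R4: 46.8492 km
R5: 20.4555 km
R6: 43.3204 km
R7: 49.3772 km
Minimum: R5 at 20.4555 km.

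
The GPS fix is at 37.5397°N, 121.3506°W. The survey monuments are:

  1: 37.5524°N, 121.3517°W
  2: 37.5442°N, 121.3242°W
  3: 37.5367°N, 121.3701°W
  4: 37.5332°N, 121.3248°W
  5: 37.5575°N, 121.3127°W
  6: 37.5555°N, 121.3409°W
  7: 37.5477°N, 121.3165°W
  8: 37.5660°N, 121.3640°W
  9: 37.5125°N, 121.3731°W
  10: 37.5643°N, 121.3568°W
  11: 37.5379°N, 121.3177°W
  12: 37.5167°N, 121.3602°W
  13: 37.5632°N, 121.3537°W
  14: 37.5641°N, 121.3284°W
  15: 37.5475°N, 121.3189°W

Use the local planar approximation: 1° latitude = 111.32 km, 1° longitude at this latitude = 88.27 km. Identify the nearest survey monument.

1

Distances from 37.5397°N, 121.3506°W:
1: 1.4171 km
2: 2.3836 km
3: 1.7534 km
4: 2.3896 km
5: 3.8882 km
6: 1.9562 km
7: 3.1390 km
8: 3.1576 km
9: 3.6211 km
10: 2.7926 km
11: 2.9110 km
12: 2.6969 km
13: 2.6303 km
14: 3.3493 km
15: 2.9298 km
Minimum: 1 at 1.4171 km.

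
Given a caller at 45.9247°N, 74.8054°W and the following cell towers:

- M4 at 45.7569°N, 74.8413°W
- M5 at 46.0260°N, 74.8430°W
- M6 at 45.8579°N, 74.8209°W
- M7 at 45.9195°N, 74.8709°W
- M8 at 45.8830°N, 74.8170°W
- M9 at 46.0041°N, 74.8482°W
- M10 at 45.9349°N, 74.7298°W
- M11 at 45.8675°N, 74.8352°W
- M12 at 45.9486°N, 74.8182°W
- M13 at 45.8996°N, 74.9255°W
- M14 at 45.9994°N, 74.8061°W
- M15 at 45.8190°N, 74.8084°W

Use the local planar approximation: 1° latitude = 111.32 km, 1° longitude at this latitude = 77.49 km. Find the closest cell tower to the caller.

M12

Distances from 45.9247°N, 74.8054°W:
M4: 18.8855 km
M5: 11.6470 km
M6: 7.5326 km
M7: 5.1085 km
M8: 4.7283 km
M9: 9.4406 km
M10: 5.9673 km
M11: 6.7733 km
M12: 2.8394 km
M13: 9.7169 km
M14: 8.3158 km
M15: 11.7688 km
Minimum: M12 at 2.8394 km.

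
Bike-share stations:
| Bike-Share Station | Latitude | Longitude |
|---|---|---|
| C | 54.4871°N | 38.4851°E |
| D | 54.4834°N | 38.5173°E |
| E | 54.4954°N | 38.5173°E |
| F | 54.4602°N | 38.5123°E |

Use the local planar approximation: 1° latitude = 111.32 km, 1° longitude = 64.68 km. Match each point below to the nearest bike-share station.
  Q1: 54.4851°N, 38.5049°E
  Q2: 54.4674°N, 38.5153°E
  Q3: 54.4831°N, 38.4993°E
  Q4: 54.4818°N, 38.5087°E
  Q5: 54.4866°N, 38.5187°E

Q1→D; Q2→F; Q3→C; Q4→D; Q5→D

Q1 at 54.4851°N, 38.5049°E:
  C: √((0.0020·111.32)² + (-0.0198·64.68)²) = √(0.049569 + 1.640100) = 1.2999 km
  D: √((-0.0017·111.32)² + (0.0124·64.68)²) = √(0.035813 + 0.643255) = 0.8241 km
  E: √((0.0103·111.32)² + (0.0124·64.68)²) = √(1.314682 + 0.643255) = 1.3993 km
  F: √((-0.0249·111.32)² + (0.0074·64.68)²) = √(7.683252 + 0.229089) = 2.8129 km
  → nearest: D (0.8241 km)
Q2 at 54.4674°N, 38.5153°E:
  C: √((0.0197·111.32)² + (-0.0302·64.68)²) = √(4.809267 + 3.815522) = 2.9368 km
  D: √((0.0160·111.32)² + (0.0020·64.68)²) = √(3.172388 + 0.016734) = 1.7858 km
  E: √((0.0280·111.32)² + (0.0020·64.68)²) = √(9.715440 + 0.016734) = 3.1196 km
  F: √((-0.0072·111.32)² + (-0.0030·64.68)²) = √(0.642409 + 0.037652) = 0.8247 km
  → nearest: F (0.8247 km)
Q3 at 54.4831°N, 38.4993°E:
  C: √((0.0040·111.32)² + (-0.0142·64.68)²) = √(0.198274 + 0.843561) = 1.0207 km
  D: √((0.0003·111.32)² + (0.0180·64.68)²) = √(0.001115 + 1.355455) = 1.1647 km
  E: √((0.0123·111.32)² + (0.0180·64.68)²) = √(1.874807 + 1.355455) = 1.7973 km
  F: √((-0.0229·111.32)² + (0.0130·64.68)²) = √(6.498563 + 0.707012) = 2.6843 km
  → nearest: C (1.0207 km)
Q4 at 54.4818°N, 38.5087°E:
  C: √((0.0053·111.32)² + (-0.0236·64.68)²) = √(0.348095 + 2.330043) = 1.6365 km
  D: √((0.0016·111.32)² + (0.0086·64.68)²) = √(0.031724 + 0.309412) = 0.5841 km
  E: √((0.0136·111.32)² + (0.0086·64.68)²) = √(2.292051 + 0.309412) = 1.6129 km
  F: √((-0.0216·111.32)² + (0.0036·64.68)²) = √(5.781678 + 0.054218) = 2.4158 km
  → nearest: D (0.5841 km)
Q5 at 54.4866°N, 38.5187°E:
  C: √((0.0005·111.32)² + (-0.0336·64.68)²) = √(0.003098 + 4.723007) = 2.1740 km
  D: √((-0.0032·111.32)² + (-0.0014·64.68)²) = √(0.126896 + 0.008200) = 0.3676 km
  E: √((0.0088·111.32)² + (-0.0014·64.68)²) = √(0.959648 + 0.008200) = 0.9838 km
  F: √((-0.0264·111.32)² + (-0.0064·64.68)²) = √(8.636828 + 0.171356) = 2.9679 km
  → nearest: D (0.3676 km)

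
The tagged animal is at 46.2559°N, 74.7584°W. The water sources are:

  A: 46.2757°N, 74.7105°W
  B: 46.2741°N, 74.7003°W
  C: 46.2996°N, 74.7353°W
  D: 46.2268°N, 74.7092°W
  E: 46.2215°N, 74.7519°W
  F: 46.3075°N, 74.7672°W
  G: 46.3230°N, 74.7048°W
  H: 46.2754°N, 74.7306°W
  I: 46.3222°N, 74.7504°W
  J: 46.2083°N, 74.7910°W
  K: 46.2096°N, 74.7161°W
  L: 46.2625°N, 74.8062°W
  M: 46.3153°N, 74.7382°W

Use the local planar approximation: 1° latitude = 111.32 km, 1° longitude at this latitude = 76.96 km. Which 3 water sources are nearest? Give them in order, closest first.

H, L, E

Distances from 46.2559°N, 74.7584°W:
A: √((0.0198·111.32)² + (0.0479·76.96)²) = √(4.858216 + 13.589427) = 4.2951 km
B: √((0.0182·111.32)² + (0.0581·76.96)²) = √(4.104773 + 19.993203) = 4.9090 km
C: √((0.0437·111.32)² + (0.0231·76.96)²) = √(23.665150 + 3.160488) = 5.1793 km
D: √((-0.0291·111.32)² + (0.0492·76.96)²) = √(10.493790 + 14.337067) = 4.9831 km
E: √((-0.0344·111.32)² + (0.0065·76.96)²) = √(14.664366 + 0.250240) = 3.8619 km
F: √((0.0516·111.32)² + (-0.0088·76.96)²) = √(32.994823 + 0.458665) = 5.7839 km
G: √((0.0671·111.32)² + (0.0536·76.96)²) = √(55.794506 + 17.016087) = 8.5329 km
H: √((0.0195·111.32)² + (0.0278·76.96)²) = √(4.712112 + 4.577409) = 3.0479 km
I: √((0.0663·111.32)² + (0.0080·76.96)²) = √(54.472016 + 0.379062) = 7.4062 km
J: √((-0.0476·111.32)² + (-0.0326·76.96)²) = √(28.077621 + 6.294559) = 5.8628 km
K: √((-0.0463·111.32)² + (0.0423·76.96)²) = √(26.564912 + 10.597681) = 6.0961 km
L: √((0.0066·111.32)² + (-0.0478·76.96)²) = √(0.539802 + 13.532745) = 3.7513 km
M: √((0.0594·111.32)² + (0.0202·76.96)²) = √(43.723940 + 2.416756) = 6.7927 km
Sorted: H (3.0479 km) < L (3.7513 km) < E (3.8619 km) < A (4.2951 km) < B (4.9090 km) < …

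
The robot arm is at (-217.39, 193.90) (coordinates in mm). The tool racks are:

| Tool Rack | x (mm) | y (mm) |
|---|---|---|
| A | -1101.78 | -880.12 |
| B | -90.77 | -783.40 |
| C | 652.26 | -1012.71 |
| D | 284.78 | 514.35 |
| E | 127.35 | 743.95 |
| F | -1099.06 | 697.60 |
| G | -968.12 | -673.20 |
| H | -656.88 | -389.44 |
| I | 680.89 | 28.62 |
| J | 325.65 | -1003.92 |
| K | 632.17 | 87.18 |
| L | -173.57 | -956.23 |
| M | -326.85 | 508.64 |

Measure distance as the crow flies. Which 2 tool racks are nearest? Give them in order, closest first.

M, D

Distances from (-217.39, 193.90):
A: √((-884.39)² + (-1074.02)²) = √(782145.6721 + 1153518.9604) = 1391.28 mm
B: √((126.62)² + (-977.30)²) = √(16032.6244 + 955115.2900) = 985.47 mm
C: √((869.65)² + (-1206.61)²) = √(756291.1225 + 1455907.6921) = 1487.35 mm
D: √((502.17)² + (320.45)²) = √(252174.7089 + 102688.2025) = 595.70 mm
E: √((344.74)² + (550.05)²) = √(118845.6676 + 302555.0025) = 649.15 mm
F: √((-881.67)² + (503.70)²) = √(777341.9889 + 253713.6900) = 1015.41 mm
G: √((-750.73)² + (-867.10)²) = √(563595.5329 + 751862.4100) = 1146.93 mm
H: √((-439.49)² + (-583.34)²) = √(193151.4601 + 340285.5556) = 730.37 mm
I: √((898.28)² + (-165.28)²) = √(806906.9584 + 27317.4784) = 913.36 mm
J: √((543.04)² + (-1197.82)²) = √(294892.4416 + 1434772.7524) = 1315.17 mm
K: √((849.56)² + (-106.72)²) = √(721752.1936 + 11389.1584) = 856.24 mm
L: √((43.82)² + (-1150.13)²) = √(1920.1924 + 1322799.0169) = 1150.96 mm
M: √((-109.46)² + (314.74)²) = √(11981.4916 + 99061.2676) = 333.23 mm
Sorted: M (333.23 mm) < D (595.70 mm) < E (649.15 mm) < H (730.37 mm) < …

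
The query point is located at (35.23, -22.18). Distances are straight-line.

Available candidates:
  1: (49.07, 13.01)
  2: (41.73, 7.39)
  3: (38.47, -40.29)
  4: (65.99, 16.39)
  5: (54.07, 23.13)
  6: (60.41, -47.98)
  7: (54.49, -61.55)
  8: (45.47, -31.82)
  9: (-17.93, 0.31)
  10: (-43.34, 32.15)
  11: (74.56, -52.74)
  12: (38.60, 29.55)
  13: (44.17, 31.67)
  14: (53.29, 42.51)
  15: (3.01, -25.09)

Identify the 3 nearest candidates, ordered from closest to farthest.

8, 3, 2

Distances from (35.23, -22.18):
1: √((13.84)² + (35.19)²) = √(191.5456 + 1238.3361) = 37.81
2: √((6.50)² + (29.57)²) = √(42.2500 + 874.3849) = 30.28
3: √((3.24)² + (-18.11)²) = √(10.4976 + 327.9721) = 18.40
4: √((30.76)² + (38.57)²) = √(946.1776 + 1487.6449) = 49.33
5: √((18.84)² + (45.31)²) = √(354.9456 + 2052.9961) = 49.07
6: √((25.18)² + (-25.80)²) = √(634.0324 + 665.6400) = 36.05
7: √((19.26)² + (-39.37)²) = √(370.9476 + 1549.9969) = 43.83
8: √((10.24)² + (-9.64)²) = √(104.8576 + 92.9296) = 14.06
9: √((-53.16)² + (22.49)²) = √(2825.9856 + 505.8001) = 57.72
10: √((-78.57)² + (54.33)²) = √(6173.2449 + 2951.7489) = 95.52
11: √((39.33)² + (-30.56)²) = √(1546.8489 + 933.9136) = 49.81
12: √((3.37)² + (51.73)²) = √(11.3569 + 2675.9929) = 51.84
13: √((8.94)² + (53.85)²) = √(79.9236 + 2899.8225) = 54.59
14: √((18.06)² + (64.69)²) = √(326.1636 + 4184.7961) = 67.16
15: √((-32.22)² + (-2.91)²) = √(1038.1284 + 8.4681) = 32.35
Sorted: 8 (14.06) < 3 (18.40) < 2 (30.28) < 15 (32.35) < 6 (36.05) < …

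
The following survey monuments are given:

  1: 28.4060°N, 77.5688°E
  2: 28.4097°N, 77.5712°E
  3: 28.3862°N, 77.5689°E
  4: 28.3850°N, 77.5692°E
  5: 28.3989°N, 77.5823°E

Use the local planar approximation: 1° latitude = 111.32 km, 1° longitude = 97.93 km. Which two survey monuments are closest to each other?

Pairwise distances:
3–4: √((-0.0012·111.32)² + (0.0003·97.93)²) = √(0.017845 + 0.000863) = 0.1368 km
1–2: √((0.0037·111.32)² + (0.0024·97.93)²) = √(0.169648 + 0.055240) = 0.4742 km
1–5: √((-0.0071·111.32)² + (0.0135·97.93)²) = √(0.624688 + 1.747829) = 1.5403 km
2–5: √((-0.0108·111.32)² + (0.0111·97.93)²) = √(1.445419 + 1.181619) = 1.6208 km
3–5: √((0.0127·111.32)² + (0.0134·97.93)²) = √(1.998729 + 1.722032) = 1.9289 km
4–5: √((0.0139·111.32)² + (0.0131·97.93)²) = √(2.394286 + 1.645789) = 2.0100 km
1–3: √((-0.0198·111.32)² + (0.0001·97.93)²) = √(4.858216 + 0.000096) = 2.2042 km
1–4: √((-0.0210·111.32)² + (0.0004·97.93)²) = √(5.464935 + 0.001534) = 2.3380 km
2–3: √((-0.0235·111.32)² + (-0.0023·97.93)²) = √(6.843561 + 0.050733) = 2.6257 km
2–4: √((-0.0247·111.32)² + (-0.0020·97.93)²) = √(7.560322 + 0.038361) = 2.7566 km
Closest pair: 3–4 at 0.1368 km.

3 and 4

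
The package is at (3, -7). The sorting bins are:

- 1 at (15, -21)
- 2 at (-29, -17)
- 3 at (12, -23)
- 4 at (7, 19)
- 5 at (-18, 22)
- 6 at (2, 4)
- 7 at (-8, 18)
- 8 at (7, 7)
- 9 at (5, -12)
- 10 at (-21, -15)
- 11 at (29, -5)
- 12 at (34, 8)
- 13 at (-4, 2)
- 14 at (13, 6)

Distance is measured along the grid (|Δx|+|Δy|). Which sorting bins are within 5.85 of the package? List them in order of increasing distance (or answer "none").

Distances from (3, -7):
1: 26
2: 42
3: 25
4: 30
5: 50
6: 12
7: 36
8: 18
9: 7
10: 32
11: 28
12: 46
13: 16
14: 23
Threshold 5.85: none within range.

none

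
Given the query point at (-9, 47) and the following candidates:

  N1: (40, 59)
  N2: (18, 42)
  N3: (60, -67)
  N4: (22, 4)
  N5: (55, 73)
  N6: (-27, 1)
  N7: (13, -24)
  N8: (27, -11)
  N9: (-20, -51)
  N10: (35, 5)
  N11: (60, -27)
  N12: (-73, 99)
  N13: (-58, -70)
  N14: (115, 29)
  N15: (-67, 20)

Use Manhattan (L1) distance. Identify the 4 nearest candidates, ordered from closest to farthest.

N2, N1, N6, N4

Distances from (-9, 47):
N1: 61
N2: 32
N3: 183
N4: 74
N5: 90
N6: 64
N7: 93
N8: 94
N9: 109
N10: 86
N11: 143
N12: 116
N13: 166
N14: 142
N15: 85
Sorted: N2 (32) < N1 (61) < N6 (64) < N4 (74) < N15 (85) < N10 (86) < …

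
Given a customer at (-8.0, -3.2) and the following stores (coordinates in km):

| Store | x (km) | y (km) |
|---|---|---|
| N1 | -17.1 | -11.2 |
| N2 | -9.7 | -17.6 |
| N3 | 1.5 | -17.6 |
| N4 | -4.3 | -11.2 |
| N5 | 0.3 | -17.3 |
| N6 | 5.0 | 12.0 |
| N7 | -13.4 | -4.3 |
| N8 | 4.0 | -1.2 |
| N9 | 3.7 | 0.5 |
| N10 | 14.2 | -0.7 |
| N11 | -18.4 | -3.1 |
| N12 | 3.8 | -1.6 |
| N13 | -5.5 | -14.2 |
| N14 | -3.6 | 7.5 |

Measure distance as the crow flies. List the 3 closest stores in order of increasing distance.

N7, N4, N11

Distances from (-8.0, -3.2):
N1: 12.1 km
N2: 14.5 km
N3: 17.3 km
N4: 8.8 km
N5: 16.4 km
N6: 20.0 km
N7: 5.5 km
N8: 12.2 km
N9: 12.3 km
N10: 22.3 km
N11: 10.4 km
N12: 11.9 km
N13: 11.3 km
N14: 11.6 km
Sorted: N7 (5.5 km) < N4 (8.8 km) < N11 (10.4 km) < N13 (11.3 km) < N14 (11.6 km) < …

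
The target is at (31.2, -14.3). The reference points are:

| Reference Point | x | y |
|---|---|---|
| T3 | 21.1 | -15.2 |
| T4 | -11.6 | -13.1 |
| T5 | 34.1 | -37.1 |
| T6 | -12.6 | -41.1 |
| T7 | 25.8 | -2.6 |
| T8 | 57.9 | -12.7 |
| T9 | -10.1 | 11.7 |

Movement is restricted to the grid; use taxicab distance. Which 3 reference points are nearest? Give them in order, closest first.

Distances from (31.2, -14.3):
T3: |-10.1| + |-0.9| = 10.1 + 0.9 = 11.0
T4: |-42.8| + |1.2| = 42.8 + 1.2 = 44.0
T5: |2.9| + |-22.8| = 2.9 + 22.8 = 25.7
T6: |-43.8| + |-26.8| = 43.8 + 26.8 = 70.6
T7: |-5.4| + |11.7| = 5.4 + 11.7 = 17.1
T8: |26.7| + |1.6| = 26.7 + 1.6 = 28.3
T9: |-41.3| + |26.0| = 41.3 + 26.0 = 67.3
Sorted: T3 (11.0) < T7 (17.1) < T5 (25.7) < T8 (28.3) < T4 (44.0) < …

T3, T7, T5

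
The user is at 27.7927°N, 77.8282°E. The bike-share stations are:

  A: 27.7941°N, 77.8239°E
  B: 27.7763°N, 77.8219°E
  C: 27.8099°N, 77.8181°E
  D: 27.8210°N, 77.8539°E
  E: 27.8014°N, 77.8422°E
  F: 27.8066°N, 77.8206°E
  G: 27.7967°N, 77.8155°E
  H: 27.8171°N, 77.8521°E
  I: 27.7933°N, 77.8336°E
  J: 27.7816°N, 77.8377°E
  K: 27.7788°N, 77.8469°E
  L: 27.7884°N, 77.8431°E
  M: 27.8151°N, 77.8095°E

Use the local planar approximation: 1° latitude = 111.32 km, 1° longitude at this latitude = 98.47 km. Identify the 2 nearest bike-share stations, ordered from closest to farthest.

Distances from 27.7927°N, 77.8282°E:
A: √((0.0014·111.32)² + (-0.0043·98.47)²) = √(0.024289 + 0.179285) = 0.4512 km
B: √((-0.0164·111.32)² + (-0.0063·98.47)²) = √(3.332991 + 0.384848) = 1.9282 km
C: √((0.0172·111.32)² + (-0.0101·98.47)²) = √(3.666091 + 0.989124) = 2.1576 km
D: √((0.0283·111.32)² + (0.0257·98.47)²) = √(9.924743 + 6.404336) = 4.0409 km
E: √((0.0087·111.32)² + (0.0140·98.47)²) = √(0.937961 + 1.900483) = 1.6848 km
F: √((0.0139·111.32)² + (-0.0076·98.47)²) = √(2.394286 + 0.560061) = 1.7188 km
G: √((0.0040·111.32)² + (-0.0127·98.47)²) = √(0.198274 + 1.563923) = 1.3275 km
H: √((0.0244·111.32)² + (0.0239·98.47)²) = √(7.377786 + 5.538647) = 3.5939 km
I: √((0.0006·111.32)² + (0.0054·98.47)²) = √(0.004461 + 0.282745) = 0.5359 km
J: √((-0.0111·111.32)² + (0.0095·98.47)²) = √(1.526836 + 0.875095) = 1.5498 km
K: √((-0.0139·111.32)² + (0.0187·98.47)²) = √(2.394286 + 3.390713) = 2.4052 km
L: √((-0.0043·111.32)² + (0.0149·98.47)²) = √(0.229131 + 2.152685) = 1.5433 km
M: √((0.0224·111.32)² + (-0.0187·98.47)²) = √(6.217881 + 3.390713) = 3.0998 km
Sorted: A (0.4512 km) < I (0.5359 km) < G (1.3275 km) < L (1.5433 km) < …

A, I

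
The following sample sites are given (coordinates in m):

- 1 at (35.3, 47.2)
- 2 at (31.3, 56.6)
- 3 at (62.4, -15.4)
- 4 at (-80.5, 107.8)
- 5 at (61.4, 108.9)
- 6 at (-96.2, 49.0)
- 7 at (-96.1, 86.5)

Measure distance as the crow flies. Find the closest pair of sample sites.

1 and 2

Pairwise distances:
1–2: √((-4.0)² + (9.4)²) = √(16.000 + 88.360) = 10.2 m
1–3: √((27.1)² + (-62.6)²) = √(734.410 + 3918.760) = 68.2 m
1–4: √((-115.8)² + (60.6)²) = √(13409.640 + 3672.360) = 130.7 m
1–5: √((26.1)² + (61.7)²) = √(681.210 + 3806.890) = 67.0 m
1–6: √((-131.5)² + (1.8)²) = √(17292.250 + 3.240) = 131.5 m
1–7: √((-131.4)² + (39.3)²) = √(17265.960 + 1544.490) = 137.2 m
2–3: √((31.1)² + (-72.0)²) = √(967.210 + 5184.000) = 78.4 m
2–4: √((-111.8)² + (51.2)²) = √(12499.240 + 2621.440) = 123.0 m
2–5: √((30.1)² + (52.3)²) = √(906.010 + 2735.290) = 60.3 m
2–6: √((-127.5)² + (-7.6)²) = √(16256.250 + 57.760) = 127.7 m
2–7: √((-127.4)² + (29.9)²) = √(16230.760 + 894.010) = 130.9 m
3–4: √((-142.9)² + (123.2)²) = √(20420.410 + 15178.240) = 188.7 m
3–5: √((-1.0)² + (124.3)²) = √(1.000 + 15450.490) = 124.3 m
3–6: √((-158.6)² + (64.4)²) = √(25153.960 + 4147.360) = 171.2 m
3–7: √((-158.5)² + (101.9)²) = √(25122.250 + 10383.610) = 188.4 m
4–5: √((141.9)² + (1.1)²) = √(20135.610 + 1.210) = 141.9 m
4–6: √((-15.7)² + (-58.8)²) = √(246.490 + 3457.440) = 60.9 m
4–7: √((-15.6)² + (-21.3)²) = √(243.360 + 453.690) = 26.4 m
5–6: √((-157.6)² + (-59.9)²) = √(24837.760 + 3588.010) = 168.6 m
5–7: √((-157.5)² + (-22.4)²) = √(24806.250 + 501.760) = 159.1 m
6–7: √((0.1)² + (37.5)²) = √(0.010 + 1406.250) = 37.5 m
Closest pair: 1–2 at 10.2 m.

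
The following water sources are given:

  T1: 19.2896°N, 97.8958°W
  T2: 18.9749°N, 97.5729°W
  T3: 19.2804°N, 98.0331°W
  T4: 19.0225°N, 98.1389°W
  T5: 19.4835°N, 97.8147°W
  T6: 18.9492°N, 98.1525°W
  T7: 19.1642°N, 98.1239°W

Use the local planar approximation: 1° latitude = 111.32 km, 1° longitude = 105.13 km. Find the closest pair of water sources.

T4 and T6

Pairwise distances:
T1–T2: √((-0.3147·111.32)² + (0.3229·105.13)²) = √(1227.269330 + 1152.363301) = 48.7815 km
T1–T3: √((-0.0092·111.32)² + (-0.1373·105.13)²) = √(1.048871 + 208.350431) = 14.4706 km
T1–T4: √((-0.2671·111.32)² + (-0.2431·105.13)²) = √(884.085304 + 653.165514) = 39.2078 km
T1–T5: √((0.1939·111.32)² + (0.0811·105.13)²) = √(465.909980 + 72.693409) = 23.2078 km
T1–T6: √((-0.3404·111.32)² + (-0.2567·105.13)²) = √(1435.904307 + 728.291206) = 46.5209 km
T1–T7: √((-0.1254·111.32)² + (-0.2281·105.13)²) = √(194.868422 + 575.047738) = 27.7474 km
T2–T3: √((0.3055·111.32)² + (-0.4602·105.13)²) = √(1156.561748 + 2340.704324) = 59.1377 km
T2–T4: √((0.0476·111.32)² + (-0.5660·105.13)²) = √(28.077621 + 3540.676033) = 59.7390 km
T2–T5: √((0.5086·111.32)² + (-0.2418·105.13)²) = √(3205.524547 + 646.198465) = 62.0623 km
T2–T6: √((-0.0257·111.32)² + (-0.5796·105.13)²) = √(8.184886 + 3712.872898) = 61.0005 km
T2–T7: √((0.1893·111.32)² + (-0.5510·105.13)²) = √(444.066103 + 3355.494463) = 61.6406 km
T3–T4: √((-0.2579·111.32)² + (-0.1058·105.13)²) = √(824.231256 + 123.715657) = 30.7887 km
T3–T5: √((0.2031·111.32)² + (0.2184·105.13)²) = √(511.171041 + 527.179601) = 32.2234 km
T3–T6: √((-0.3312·111.32)² + (-0.1194·105.13)²) = √(1359.336729 + 157.565809) = 38.9474 km
T3–T7: √((-0.1162·111.32)² + (-0.0908·105.13)²) = √(167.324159 + 91.122374) = 16.0763 km
T4–T5: √((0.4610·111.32)² + (0.3242·105.13)²) = √(2633.590495 + 1161.660841) = 61.6056 km
T4–T6: √((-0.0733·111.32)² + (-0.0136·105.13)²) = √(66.581618 + 2.044237) = 8.2841 km
T4–T7: √((0.1417·111.32)² + (0.0150·105.13)²) = √(248.820464 + 2.486771) = 15.8527 km
T5–T6: √((-0.5343·111.32)² + (-0.3378·105.13)²) = √(3537.665316 + 1261.167061) = 69.2736 km
T5–T7: √((-0.3193·111.32)² + (-0.3092·105.13)²) = √(1263.409774 + 1056.652778) = 48.1670 km
T6–T7: √((0.2150·111.32)² + (0.0286·105.13)²) = √(572.826782 + 9.040353) = 24.1219 km
Closest pair: T4–T6 at 8.2841 km.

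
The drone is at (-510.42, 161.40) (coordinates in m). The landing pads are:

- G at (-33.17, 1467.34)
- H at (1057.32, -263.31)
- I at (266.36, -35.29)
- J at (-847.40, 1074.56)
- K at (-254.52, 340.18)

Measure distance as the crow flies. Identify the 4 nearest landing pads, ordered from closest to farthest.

Distances from (-510.42, 161.40):
G: 1390.41 m
H: 1624.25 m
I: 801.30 m
J: 973.35 m
K: 312.17 m
Sorted: K (312.17 m) < I (801.30 m) < J (973.35 m) < G (1390.41 m) < H (1624.25 m)

K, I, J, G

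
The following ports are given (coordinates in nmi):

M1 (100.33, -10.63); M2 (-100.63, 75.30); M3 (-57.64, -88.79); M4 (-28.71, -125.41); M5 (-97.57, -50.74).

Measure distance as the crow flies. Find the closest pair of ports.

Pairwise distances:
M1–M2: √((-200.96)² + (85.93)²) = √(40384.9216 + 7383.9649) = 218.56 nmi
M1–M3: √((-157.97)² + (-78.16)²) = √(24954.5209 + 6108.9856) = 176.25 nmi
M1–M4: √((-129.04)² + (-114.78)²) = √(16651.3216 + 13174.4484) = 172.70 nmi
M1–M5: √((-197.90)² + (-40.11)²) = √(39164.4100 + 1608.8121) = 201.92 nmi
M2–M3: √((42.99)² + (-164.09)²) = √(1848.1401 + 26925.5281) = 169.63 nmi
M2–M4: √((71.92)² + (-200.71)²) = √(5172.4864 + 40284.5041) = 213.21 nmi
M2–M5: √((3.06)² + (-126.04)²) = √(9.3636 + 15886.0816) = 126.08 nmi
M3–M4: √((28.93)² + (-36.62)²) = √(836.9449 + 1341.0244) = 46.67 nmi
M3–M5: √((-39.93)² + (38.05)²) = √(1594.4049 + 1447.8025) = 55.16 nmi
M4–M5: √((-68.86)² + (74.67)²) = √(4741.6996 + 5575.6089) = 101.57 nmi
Closest pair: M3–M4 at 46.67 nmi.

M3 and M4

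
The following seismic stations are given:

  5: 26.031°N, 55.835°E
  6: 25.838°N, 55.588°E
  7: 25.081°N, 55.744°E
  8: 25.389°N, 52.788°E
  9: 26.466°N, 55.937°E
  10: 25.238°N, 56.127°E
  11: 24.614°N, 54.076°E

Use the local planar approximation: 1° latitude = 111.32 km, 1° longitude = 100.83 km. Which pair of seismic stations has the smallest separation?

5 and 6

Pairwise distances:
5–6: √((-0.193·111.32)² + (-0.247·100.83)²) = √(461.59491 + 620.25952) = 32.892 km
5–7: √((-0.950·111.32)² + (-0.091·100.83)²) = √(11183.90852 + 84.19035) = 106.151 km
5–8: √((-0.642·111.32)² + (-3.047·100.83)²) = √(5107.59498 + 94389.66459) = 315.432 km
5–9: √((0.435·111.32)² + (0.102·100.83)²) = √(2344.90315 + 105.77423) = 49.504 km
5–10: √((-0.793·111.32)² + (0.292·100.83)²) = √(7792.78636 + 866.85256) = 93.057 km
5–11: √((-1.417·111.32)² + (-1.759·100.83)²) = √(24882.04641 + 31456.55896) = 237.358 km
6–7: √((-0.757·111.32)² + (0.156·100.83)²) = √(7101.30481 + 247.41654) = 85.725 km
6–8: √((-0.449·111.32)² + (-2.800·100.83)²) = √(2498.26830 + 79706.84098) = 286.714 km
6–9: √((0.628·111.32)² + (0.349·100.83)²) = √(4887.26269 + 1238.31287) = 78.266 km
6–10: √((-0.600·111.32)² + (0.539·100.83)²) = √(4461.17126 + 2953.63663) = 86.109 km
6–11: √((-1.224·111.32)² + (-1.512·100.83)²) = √(18565.61033 + 23242.51483) = 204.470 km
7–8: √((0.308·111.32)² + (-2.956·100.83)²) = √(1175.56820 + 88835.87694) = 300.019 km
7–9: √((1.385·111.32)² + (0.193·100.83)²) = √(23770.91736 + 378.69899) = 155.401 km
7–10: √((0.157·111.32)² + (0.383·100.83)²) = √(305.45392 + 1491.34143) = 42.389 km
7–11: √((-0.467·111.32)² + (-1.668·100.83)²) = √(2702.58994 + 28286.00586) = 176.036 km
8–9: √((1.077·111.32)² + (3.149·100.83)²) = √(14374.00534 + 100814.93064) = 339.395 km
8–10: √((-0.151·111.32)² + (3.339·100.83)²) = √(282.55324 + 113347.61138) = 337.091 km
8–11: √((-0.775·111.32)² + (1.288·100.83)²) = √(7443.03053 + 16865.96755) = 155.913 km
9–10: √((-1.228·111.32)² + (0.190·100.83)²) = √(18687.15246 + 367.01747) = 138.037 km
9–11: √((-1.852·111.32)² + (-1.861·100.83)²) = √(42503.85879 + 35210.50717) = 278.773 km
10–11: √((-0.624·111.32)² + (-2.051·100.83)²) = √(4825.20284 + 42767.20369) = 218.157 km
Closest pair: 5–6 at 32.892 km.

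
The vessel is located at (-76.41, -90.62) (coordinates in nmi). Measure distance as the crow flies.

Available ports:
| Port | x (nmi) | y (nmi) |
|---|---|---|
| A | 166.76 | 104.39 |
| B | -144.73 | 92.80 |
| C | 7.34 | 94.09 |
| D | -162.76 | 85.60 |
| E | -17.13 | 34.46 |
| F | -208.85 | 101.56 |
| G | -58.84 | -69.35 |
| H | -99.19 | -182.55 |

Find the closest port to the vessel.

Distances from (-76.41, -90.62):
A: √((243.17)² + (195.01)²) = √(59131.6489 + 38028.9001) = 311.71 nmi
B: √((-68.32)² + (183.42)²) = √(4667.6224 + 33642.8964) = 195.73 nmi
C: √((83.75)² + (184.71)²) = √(7014.0625 + 34117.7841) = 202.81 nmi
D: √((-86.35)² + (176.22)²) = √(7456.3225 + 31053.4884) = 196.24 nmi
E: √((59.28)² + (125.08)²) = √(3514.1184 + 15645.0064) = 138.42 nmi
F: √((-132.44)² + (192.18)²) = √(17540.3536 + 36933.1524) = 233.40 nmi
G: √((17.57)² + (21.27)²) = √(308.7049 + 452.4129) = 27.59 nmi
H: √((-22.78)² + (-91.93)²) = √(518.9284 + 8451.1249) = 94.71 nmi
Minimum: G at 27.59 nmi.

G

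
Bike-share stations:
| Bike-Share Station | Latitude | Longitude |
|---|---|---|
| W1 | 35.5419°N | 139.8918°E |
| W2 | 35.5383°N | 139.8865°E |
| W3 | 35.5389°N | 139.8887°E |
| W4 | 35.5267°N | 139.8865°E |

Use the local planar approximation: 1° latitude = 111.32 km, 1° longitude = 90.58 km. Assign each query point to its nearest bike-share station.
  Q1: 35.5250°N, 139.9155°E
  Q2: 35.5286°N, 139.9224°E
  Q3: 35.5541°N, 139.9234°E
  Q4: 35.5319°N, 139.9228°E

Q1 at 35.5250°N, 139.9155°E:
  W1: 2.8544 km
  W2: 3.0153 km
  W3: 2.8788 km
  W4: 2.6336 km
  → nearest: W4 (2.6336 km)
Q2 at 35.5286°N, 139.9224°E:
  W1: 3.1424 km
  W2: 3.4264 km
  W3: 3.2608 km
  W4: 3.2587 km
  → nearest: W1 (3.1424 km)
Q3 at 35.5541°N, 139.9234°E:
  W1: 3.1682 km
  W2: 3.7769 km
  W3: 3.5696 km
  W4: 4.5250 km
  → nearest: W1 (3.1682 km)
Q4 at 35.5319°N, 139.9228°E:
  W1: 3.0206 km
  W2: 3.3644 km
  W3: 3.1856 km
  W4: 3.3386 km
  → nearest: W1 (3.0206 km)

Q1→W4; Q2→W1; Q3→W1; Q4→W1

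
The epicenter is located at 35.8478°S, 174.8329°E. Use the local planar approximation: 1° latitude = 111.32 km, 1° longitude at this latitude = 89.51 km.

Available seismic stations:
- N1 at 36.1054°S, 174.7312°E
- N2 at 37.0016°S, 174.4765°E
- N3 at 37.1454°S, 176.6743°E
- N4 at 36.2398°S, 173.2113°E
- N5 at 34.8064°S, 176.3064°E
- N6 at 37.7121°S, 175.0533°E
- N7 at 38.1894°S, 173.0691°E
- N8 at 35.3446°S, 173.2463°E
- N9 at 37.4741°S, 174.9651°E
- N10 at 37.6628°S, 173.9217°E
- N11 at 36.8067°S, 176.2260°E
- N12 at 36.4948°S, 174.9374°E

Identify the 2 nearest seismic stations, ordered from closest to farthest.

N1, N12

Distances from 35.8478°S, 174.8329°E:
N1: √((-0.2576·111.32)² + (-0.1017·89.51)²) = √(822.314811 + 82.867649) = 30.0863 km
N2: √((-1.1538·111.32)² + (-0.3564·89.51)²) = √(16497.094591 + 1017.697025) = 132.3435 km
N3: √((-1.2976·111.32)² + (1.8414·89.51)²) = √(20865.465066 + 27166.856697) = 219.1628 km
N4: √((-0.3920·111.32)² + (-1.6216·89.51)²) = √(1904.226170 + 21068.352965) = 151.5671 km
N5: √((1.0414·111.32)² + (1.4735·89.51)²) = √(13439.451427 + 17395.759492) = 175.5996 km
N6: √((-1.8643·111.32)² + (0.2204·89.51)²) = √(43070.309688 + 389.194142) = 208.4694 km
N7: √((-2.3416·111.32)² + (-1.7638·89.51)²) = √(67947.239012 + 24925.380156) = 304.7501 km
N8: √((0.5032·111.32)² + (-1.5866·89.51)²) = √(3137.817351 + 20168.705018) = 152.6647 km
N9: √((-1.6263·111.32)² + (0.1322·89.51)²) = √(32775.378769 + 140.025143) = 181.4260 km
N10: √((-1.8150·111.32)² + (-0.9112·89.51)²) = √(40822.505298 + 6652.280240) = 217.8871 km
N11: √((-0.9589·111.32)² + (1.3931·89.51)²) = √(11394.441226 + 15549.187434) = 164.1451 km
N12: √((-0.6470·111.32)² + (0.1045·89.51)²) = √(5187.462338 + 87.493481) = 72.6289 km
Sorted: N1 (30.0863 km) < N12 (72.6289 km) < N2 (132.3435 km) < N4 (151.5671 km) < …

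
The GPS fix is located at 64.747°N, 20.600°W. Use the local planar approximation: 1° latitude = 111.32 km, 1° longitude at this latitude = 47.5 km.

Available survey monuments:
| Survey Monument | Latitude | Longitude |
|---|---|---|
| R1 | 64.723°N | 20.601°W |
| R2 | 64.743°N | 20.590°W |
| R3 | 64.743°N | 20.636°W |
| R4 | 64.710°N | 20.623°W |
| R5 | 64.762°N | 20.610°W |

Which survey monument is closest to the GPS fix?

Distances from 64.747°N, 20.600°W:
R1: √((-0.024·111.32)² + (-0.001·47.5)²) = √(7.13787 + 0.00226) = 2.672 km
R2: √((-0.004·111.32)² + (0.010·47.5)²) = √(0.19827 + 0.22563) = 0.651 km
R3: √((-0.004·111.32)² + (-0.036·47.5)²) = √(0.19827 + 2.92410) = 1.767 km
R4: √((-0.037·111.32)² + (-0.023·47.5)²) = √(16.96484 + 1.19356) = 4.261 km
R5: √((0.015·111.32)² + (-0.010·47.5)²) = √(2.78823 + 0.22562) = 1.736 km
Minimum: R2 at 0.651 km.

R2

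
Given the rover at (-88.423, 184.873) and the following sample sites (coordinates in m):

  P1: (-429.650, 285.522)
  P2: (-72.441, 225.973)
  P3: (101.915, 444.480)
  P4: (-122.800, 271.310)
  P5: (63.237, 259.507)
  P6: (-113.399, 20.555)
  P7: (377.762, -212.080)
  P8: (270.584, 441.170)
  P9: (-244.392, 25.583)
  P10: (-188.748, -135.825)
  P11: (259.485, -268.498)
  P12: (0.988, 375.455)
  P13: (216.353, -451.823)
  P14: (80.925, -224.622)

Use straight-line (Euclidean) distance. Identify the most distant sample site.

Distances from (-88.423, 184.873):
P1: √((-341.227)² + (100.649)²) = √(116435.86553 + 10130.22120) = 355.761 m
P2: √((15.982)² + (41.100)²) = √(255.42432 + 1689.21000) = 44.098 m
P3: √((190.338)² + (259.607)²) = √(36228.55424 + 67395.79445) = 321.907 m
P4: √((-34.377)² + (86.437)²) = √(1181.77813 + 7471.35497) = 93.022 m
P5: √((151.660)² + (74.634)²) = √(23000.75560 + 5570.23396) = 169.030 m
P6: √((-24.976)² + (-164.318)²) = √(623.80058 + 27000.40512) = 166.205 m
P7: √((466.185)² + (-396.953)²) = √(217328.45422 + 157571.68421) = 612.291 m
P8: √((359.007)² + (256.297)²) = √(128886.02605 + 65688.15221) = 441.106 m
P9: √((-155.969)² + (-159.290)²) = √(24326.32896 + 25373.30410) = 222.934 m
P10: √((-100.325)² + (-320.698)²) = √(10065.10562 + 102847.20720) = 336.024 m
P11: √((347.908)² + (-453.371)²) = √(121039.97646 + 205545.26364) = 571.476 m
P12: √((89.411)² + (190.582)²) = √(7994.32692 + 36321.49872) = 210.513 m
P13: √((304.776)² + (-636.696)²) = √(92888.41018 + 405381.79642) = 705.883 m
P14: √((169.348)² + (-409.495)²) = √(28678.74510 + 167686.15503) = 443.131 m
Maximum: P13 at 705.883 m.

P13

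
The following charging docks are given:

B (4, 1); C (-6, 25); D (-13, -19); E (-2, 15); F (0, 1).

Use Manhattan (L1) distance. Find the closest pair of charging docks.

Pairwise distances:
B–C: 34
B–D: 37
B–E: 20
B–F: 4
C–D: 51
C–E: 14
C–F: 30
D–E: 45
D–F: 33
E–F: 16
Closest pair: B–F at 4.

B and F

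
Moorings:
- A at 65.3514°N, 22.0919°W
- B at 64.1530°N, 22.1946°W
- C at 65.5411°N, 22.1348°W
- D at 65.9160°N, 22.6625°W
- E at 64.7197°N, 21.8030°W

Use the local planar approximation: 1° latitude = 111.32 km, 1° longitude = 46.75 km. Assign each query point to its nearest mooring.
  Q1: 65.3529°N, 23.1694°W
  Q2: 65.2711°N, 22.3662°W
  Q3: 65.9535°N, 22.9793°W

Q1 at 65.3529°N, 23.1694°W:
  A: 50.3734 km
  B: 141.1329 km
  C: 52.7100 km
  D: 67.0141 km
  E: 95.1267 km
  → nearest: A (50.3734 km)
Q2 at 65.2711°N, 22.3662°W:
  A: 15.6316 km
  B: 124.7252 km
  C: 31.9439 km
  D: 73.1144 km
  E: 66.7906 km
  → nearest: A (15.6316 km)
Q3 at 65.9535°N, 22.9793°W:
  A: 78.8260 km
  B: 203.7612 km
  C: 60.5498 km
  D: 15.3875 km
  E: 147.9467 km
  → nearest: D (15.3875 km)

Q1→A; Q2→A; Q3→D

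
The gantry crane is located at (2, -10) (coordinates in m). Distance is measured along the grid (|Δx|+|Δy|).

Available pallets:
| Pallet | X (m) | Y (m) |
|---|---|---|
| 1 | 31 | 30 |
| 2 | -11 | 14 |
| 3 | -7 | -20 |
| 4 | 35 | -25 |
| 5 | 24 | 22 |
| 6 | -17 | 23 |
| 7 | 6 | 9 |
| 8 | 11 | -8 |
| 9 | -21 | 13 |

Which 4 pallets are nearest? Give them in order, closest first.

Distances from (2, -10):
1: |29| + |40| = 29 + 40 = 69 m
2: |-13| + |24| = 13 + 24 = 37 m
3: |-9| + |-10| = 9 + 10 = 19 m
4: |33| + |-15| = 33 + 15 = 48 m
5: |22| + |32| = 22 + 32 = 54 m
6: |-19| + |33| = 19 + 33 = 52 m
7: |4| + |19| = 4 + 19 = 23 m
8: |9| + |2| = 9 + 2 = 11 m
9: |-23| + |23| = 23 + 23 = 46 m
Sorted: 8 (11 m) < 3 (19 m) < 7 (23 m) < 2 (37 m) < 9 (46 m) < 4 (48 m) < …

8, 3, 7, 2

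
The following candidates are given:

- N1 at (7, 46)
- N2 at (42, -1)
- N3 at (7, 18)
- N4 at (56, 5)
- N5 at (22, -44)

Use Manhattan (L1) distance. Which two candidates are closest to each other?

N2 and N4

Pairwise distances:
N2–N4: 20
N1–N3: 28
N2–N3: 54
N3–N4: 62
N2–N5: 63
N3–N5: 77
N1–N2: 82
N4–N5: 83
N1–N4: 90
N1–N5: 105
Closest pair: N2–N4 at 20.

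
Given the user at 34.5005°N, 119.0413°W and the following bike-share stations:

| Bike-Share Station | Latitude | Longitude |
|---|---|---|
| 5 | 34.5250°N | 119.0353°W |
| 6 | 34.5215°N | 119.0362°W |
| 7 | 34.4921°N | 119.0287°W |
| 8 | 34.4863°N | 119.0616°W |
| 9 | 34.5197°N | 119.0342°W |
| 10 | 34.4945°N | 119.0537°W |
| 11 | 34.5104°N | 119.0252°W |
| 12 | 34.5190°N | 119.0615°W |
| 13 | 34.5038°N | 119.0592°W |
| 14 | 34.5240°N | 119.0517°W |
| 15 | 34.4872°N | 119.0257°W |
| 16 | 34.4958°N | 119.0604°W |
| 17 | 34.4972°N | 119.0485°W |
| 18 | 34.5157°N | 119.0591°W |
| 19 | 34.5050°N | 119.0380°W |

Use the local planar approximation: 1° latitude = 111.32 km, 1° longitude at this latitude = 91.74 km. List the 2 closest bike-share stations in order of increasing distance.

Distances from 34.5005°N, 119.0413°W:
5: 2.7823 km
6: 2.3841 km
7: 1.4868 km
8: 2.4427 km
9: 2.2344 km
10: 1.3192 km
11: 1.8429 km
12: 2.7704 km
13: 1.6827 km
14: 2.7846 km
15: 2.0592 km
16: 1.8287 km
17: 0.7558 km
18: 2.3515 km
19: 0.5853 km
Sorted: 19 (0.5853 km) < 17 (0.7558 km) < 10 (1.3192 km) < 7 (1.4868 km) < …

19, 17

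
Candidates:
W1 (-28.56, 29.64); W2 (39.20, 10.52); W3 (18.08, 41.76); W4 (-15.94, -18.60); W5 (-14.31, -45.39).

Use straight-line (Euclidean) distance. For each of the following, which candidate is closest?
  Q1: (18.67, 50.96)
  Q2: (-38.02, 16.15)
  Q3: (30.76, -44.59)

Q1→W3; Q2→W1; Q3→W5

Q1 at (18.67, 50.96):
  W1: 51.82
  W2: 45.35
  W3: 9.22
  W4: 77.69
  W5: 101.84
  → nearest: W3 (9.22)
Q2 at (-38.02, 16.15):
  W1: 16.48
  W2: 77.42
  W3: 61.67
  W4: 41.17
  W5: 65.95
  → nearest: W1 (16.48)
Q3 at (30.76, -44.59):
  W1: 95.02
  W2: 55.75
  W3: 87.28
  W4: 53.45
  W5: 45.08
  → nearest: W5 (45.08)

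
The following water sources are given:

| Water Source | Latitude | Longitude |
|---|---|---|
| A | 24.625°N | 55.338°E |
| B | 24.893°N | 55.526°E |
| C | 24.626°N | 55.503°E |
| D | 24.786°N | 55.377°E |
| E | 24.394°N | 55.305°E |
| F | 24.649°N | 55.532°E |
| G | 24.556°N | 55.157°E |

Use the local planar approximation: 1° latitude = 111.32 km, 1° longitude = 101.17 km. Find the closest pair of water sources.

Pairwise distances:
A–B: √((0.268·111.32)² + (0.188·101.17)²) = √(890.05324 + 361.75888) = 35.381 km
A–C: √((0.001·111.32)² + (0.165·101.17)²) = √(0.01239 + 278.65792) = 16.693 km
A–D: √((0.161·111.32)² + (0.039·101.17)²) = √(321.21672 + 15.56800) = 18.352 km
A–E: √((-0.231·111.32)² + (-0.033·101.17)²) = √(661.25711 + 11.14632) = 25.931 km
A–F: √((0.024·111.32)² + (0.194·101.17)²) = √(7.13787 + 385.21834) = 19.808 km
A–G: √((-0.069·111.32)² + (-0.181·101.17)²) = √(58.99899 + 335.32092) = 19.857 km
B–C: √((-0.267·111.32)² + (-0.023·101.17)²) = √(883.42344 + 5.41451) = 29.813 km
B–D: √((-0.107·111.32)² + (-0.149·101.17)²) = √(141.87764 + 227.23542) = 19.212 km
B–E: √((-0.499·111.32)² + (-0.221·101.17)²) = √(3085.65585 + 499.90565) = 59.880 km
B–F: √((-0.244·111.32)² + (0.006·101.17)²) = √(737.77859 + 0.36847) = 27.169 km
B–G: √((-0.337·111.32)² + (-0.369·101.17)²) = √(1407.36322 + 1393.65806) = 52.925 km
C–D: √((0.160·111.32)² + (-0.126·101.17)²) = √(317.23885 + 162.49672) = 21.903 km
C–E: √((-0.232·111.32)² + (-0.198·101.17)²) = √(666.99467 + 401.26740) = 32.684 km
C–F: √((0.023·111.32)² + (0.029·101.17)²) = √(6.55544 + 8.60795) = 3.894 km
C–G: √((-0.070·111.32)² + (-0.346·101.17)²) = √(60.72150 + 1225.33742) = 35.862 km
D–E: √((-0.392·111.32)² + (-0.072·101.17)²) = √(1904.22617 + 53.06015) = 44.241 km
D–F: √((-0.137·111.32)² + (0.155·101.17)²) = √(232.58812 + 245.90474) = 21.874 km
D–G: √((-0.230·111.32)² + (-0.220·101.17)²) = √(655.54433 + 495.39185) = 33.925 km
E–F: √((0.255·111.32)² + (0.227·101.17)²) = √(805.79906 + 527.41832) = 36.513 km
E–G: √((0.162·111.32)² + (-0.148·101.17)²) = √(325.21939 + 224.19552) = 23.440 km
F–G: √((-0.093·111.32)² + (-0.375·101.17)²) = √(107.17964 + 1439.34875) = 39.326 km
Closest pair: C–F at 3.894 km.

C and F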